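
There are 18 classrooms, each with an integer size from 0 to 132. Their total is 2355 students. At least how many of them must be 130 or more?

11

Each value short of 130 is at most 129, costing at least 132 − 129 = 3 against the maximum total of 2376.
We can afford to lose at most 2376 − 2355 = 21, so at most ⌊21/3⌋ = 7 fall short, and at least 11 are ≥ 130.
Exactly 11 works: 11 values at 132 and 7 at 129 total 2355.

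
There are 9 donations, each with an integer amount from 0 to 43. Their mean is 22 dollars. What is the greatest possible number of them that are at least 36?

5

The total is 9 × 22 = 198.
If k of the values are ≥ 36, the total is ≥ 36k + 0(9 − k).
Setting 36k + 0(9 − k) ≤ 198 gives 36k ≤ 198, so k ≤ 5.
k = 5 is achieved by 5 values at 36 and 4 at 0, total 180; add 18 to one value (staying below 36) to reach 198.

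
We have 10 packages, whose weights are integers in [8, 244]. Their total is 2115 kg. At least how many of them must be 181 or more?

5

If only k of them are at least 181, the other 10 − k are at most 180, so the total is at most k·244 + (10 − k)·180.
This must reach 2115, so k·244 + (10 − k)·180 ≥ 2115, giving k ≥ 5.
Exactly 5 works: 5 values at 244 and 5 at 180 total 2120; lower one of the high values by 5 (still ≥ 181) to hit 2115.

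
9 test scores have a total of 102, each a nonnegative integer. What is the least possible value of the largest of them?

12

The 9 values sum to 102, so their maximum is at least ⌈102/9⌉ = 12.
Equality holds with 3 values of 12 and 6 values of 11.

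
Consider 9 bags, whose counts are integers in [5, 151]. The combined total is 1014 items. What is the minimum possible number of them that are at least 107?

2

If only k of them are at least 107, the other 9 − k are at most 106, so the total is at most k·151 + (9 − k)·106.
This must reach 1014, so k·151 + (9 − k)·106 ≥ 1014, giving k ≥ 2.
Exactly 2 works: 2 values at 151 and 7 at 106 total 1044; lower one of the high values by 30 (still ≥ 107) to hit 1014.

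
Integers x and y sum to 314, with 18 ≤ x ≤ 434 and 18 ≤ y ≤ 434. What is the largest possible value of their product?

24649

For a fixed sum, the product xy is largest when x and y are as close as possible.
Taking x = 157 and y = 157 (both in [18, 434]) gives xy = 24649.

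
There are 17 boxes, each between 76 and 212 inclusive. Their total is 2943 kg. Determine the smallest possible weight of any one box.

76

Minimizing one value means maximizing the remaining 16.
The other 16 can take up 16 × 212 = 3392 ≥ 2943 − 76, so one box can sit at its floor of 76.
Achievable: one at 76 and the other 16 totalling 2867, which fits since 16 × 76 ≤ 2867 ≤ 16 × 212.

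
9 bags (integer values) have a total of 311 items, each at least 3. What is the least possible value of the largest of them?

35

The average is 311/9 > 34, so not all 9 can be 34 or less; the largest is ≥ 35.
Taking 4 copies of 34 and 5 copies of 35 gives exactly 311, so 35 is attained.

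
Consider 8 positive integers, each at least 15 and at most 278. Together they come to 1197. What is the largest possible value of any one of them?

278

Maximizing one value means minimizing the remaining 7.
The other 7 contribute at least 7 × 15 = 105, leaving at most 1197 − 105 = 1092.
But each integer is capped at 278, so the maximum is 278.
Achievable: one at 278 and the other 7 totalling 919, which fits since 7 × 15 ≤ 919 ≤ 7 × 278.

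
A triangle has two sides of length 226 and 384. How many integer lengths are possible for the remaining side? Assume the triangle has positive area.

451

The triangle inequality gives |226 − 384| < c < 226 + 384, i.e. 158 < c < 610.
So c can be any integer from 159 to 609: 451 values.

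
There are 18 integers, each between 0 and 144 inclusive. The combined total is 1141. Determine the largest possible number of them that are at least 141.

Suppose k of them are at least 141. Those contribute at least 141 each and the other 18 − k at least 0 each.
So the total is at least 141k + 0(18 − k) = 0 + 141k. This must be ≤ 1141, giving k ≤ 8.
k = 8 is achieved by 8 values at 141 and 10 at 0, total 1128; add 13 to one value (staying below 141) to reach 1141.

8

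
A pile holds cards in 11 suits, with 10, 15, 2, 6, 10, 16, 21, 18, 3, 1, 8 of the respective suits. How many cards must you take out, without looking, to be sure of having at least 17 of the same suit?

104

In the worst case you take as many as possible of each suit without reaching 17: 10 + 15 + 2 + 6 + 10 + 16 + 16 + 16 + 3 + 1 + 8 = 103.
The next one must give 17 of some suit, so 103 + 1 = 104.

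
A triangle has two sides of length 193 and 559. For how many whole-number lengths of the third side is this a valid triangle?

The triangle inequality gives |193 − 559| < c < 193 + 559, i.e. 366 < c < 752.
So c can be any integer from 367 to 751: 385 values.

385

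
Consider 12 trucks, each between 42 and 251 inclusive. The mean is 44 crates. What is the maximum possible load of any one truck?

66

Maximizing one value means minimizing the remaining 11.
The total is 12 × 44 = 528.
The other 11 contribute at least 11 × 42 = 462, leaving at most 528 − 462 = 66.
Since 66 ≤ 251, this is achievable: one at 66 and 11 at 42.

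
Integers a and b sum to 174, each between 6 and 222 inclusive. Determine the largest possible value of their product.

For a fixed sum, the product ab is largest when a and b are as close as possible.
Taking a = 87 and b = 87 (both in [6, 222]) gives ab = 7569.

7569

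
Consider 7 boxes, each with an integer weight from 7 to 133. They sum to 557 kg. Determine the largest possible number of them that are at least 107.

Suppose k of them are at least 107. Those contribute at least 107 each and the other 7 − k at least 7 each.
So the total is at least 107k + 7(7 − k) = 49 + 100k. This must be ≤ 557, giving k ≤ 5.
k = 5 is achieved by 5 values at 107 and 2 at 7, total 549; add 8 to one value (staying below 107) to reach 557.

5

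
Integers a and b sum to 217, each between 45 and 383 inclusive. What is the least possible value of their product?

Since a + b is fixed, pushing one of them to its bound minimizes the product.
At the endpoint a = 45, b = 217 − 45 = 172, so ab = 45 × 172 = 7740.

7740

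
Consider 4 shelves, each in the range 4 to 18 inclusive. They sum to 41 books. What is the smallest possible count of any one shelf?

4

Minimizing one value means maximizing the remaining 3.
The other 3 can take up 3 × 18 = 54 ≥ 41 − 4, so one shelf can sit at its floor of 4.
Achievable: one at 4 and the other 3 totalling 37, which fits since 3 × 4 ≤ 37 ≤ 3 × 18.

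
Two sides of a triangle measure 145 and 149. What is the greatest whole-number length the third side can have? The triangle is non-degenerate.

293

The third side must be less than 145 + 149 = 294.
The largest integer below 294 is 293.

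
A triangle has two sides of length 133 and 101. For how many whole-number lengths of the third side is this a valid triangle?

The triangle inequality gives |133 − 101| < c < 133 + 101, i.e. 32 < c < 234.
So c can be any integer from 33 to 233: 201 values.

201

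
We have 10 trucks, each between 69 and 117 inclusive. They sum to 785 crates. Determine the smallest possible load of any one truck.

Minimizing one value means maximizing the remaining 9.
The other 9 can take up 9 × 117 = 1053 ≥ 785 − 69, so one truck can sit at its floor of 69.
Achievable: one at 69 and the other 9 totalling 716, which fits since 9 × 69 ≤ 716 ≤ 9 × 117.

69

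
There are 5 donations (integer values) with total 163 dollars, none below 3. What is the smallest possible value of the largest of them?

Some value must be at least ⌈163/5⌉ = 33, since 5 × 32 = 160 < 163.
Achievable: 3 of them at 33 and 2 at 32 total 163.

33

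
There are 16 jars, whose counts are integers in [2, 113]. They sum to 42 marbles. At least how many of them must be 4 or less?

Each value above 4 is at least 5, contributing at least 5 − 2 = 3 above the floor 2.
The sum exceeds the floor total 32 by 10, so at most ⌊10/3⌋ = 3 exceed 4, and at least 13 are ≤ 4.
Exactly 13 works: 13 values at 2 and 3 at 5 total 41; raise one of the low values by 1 (still ≤ 4) to hit 42.

13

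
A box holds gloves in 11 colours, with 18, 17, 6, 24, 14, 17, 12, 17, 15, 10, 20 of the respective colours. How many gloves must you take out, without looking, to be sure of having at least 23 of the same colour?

In the worst case you take as many as possible of each colour without reaching 23: 18 + 17 + 6 + 22 + 14 + 17 + 12 + 17 + 15 + 10 + 20 = 168.
The next one must give 23 of some colour, so 168 + 1 = 169.

169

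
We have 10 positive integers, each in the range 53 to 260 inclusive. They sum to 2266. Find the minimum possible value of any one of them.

53

Minimizing one value means maximizing the remaining 9.
The other 9 can take up 9 × 260 = 2340 ≥ 2266 − 53, so one integer can sit at its floor of 53.
Achievable: one at 53 and the other 9 totalling 2213, which fits since 9 × 53 ≤ 2213 ≤ 9 × 260.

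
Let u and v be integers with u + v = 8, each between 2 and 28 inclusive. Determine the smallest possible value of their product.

12

Since u + v is fixed, pushing one of them to its bound minimizes the product.
The extreme feasible split is u = 2, v = 6, giving uv = 12.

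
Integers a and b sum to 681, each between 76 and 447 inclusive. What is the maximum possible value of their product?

For a fixed sum, the product ab is largest when a and b are as close as possible.
Taking a = 340 and b = 341 (both in [76, 447]) gives ab = 115940.

115940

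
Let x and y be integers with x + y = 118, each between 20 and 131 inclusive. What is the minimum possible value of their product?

1960

Since x + y is fixed, pushing one of them to its bound minimizes the product.
The extreme feasible split is x = 20, y = 98, giving xy = 1960.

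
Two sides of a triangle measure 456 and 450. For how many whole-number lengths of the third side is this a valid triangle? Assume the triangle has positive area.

899

The triangle inequality gives |456 − 450| < c < 456 + 450, i.e. 6 < c < 906.
So c can be any integer from 7 to 905: 899 values.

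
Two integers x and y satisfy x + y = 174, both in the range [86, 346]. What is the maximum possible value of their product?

7569

With x + y fixed, xy peaks when the two are closest together.
Taking x = 87 and y = 87 (both in [86, 346]) gives xy = 7569.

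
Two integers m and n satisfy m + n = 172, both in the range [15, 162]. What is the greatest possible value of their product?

7396

For a fixed sum, the product mn is largest when m and n are as close as possible.
Taking m = 86 and n = 86 (both in [15, 162]) gives mn = 7396.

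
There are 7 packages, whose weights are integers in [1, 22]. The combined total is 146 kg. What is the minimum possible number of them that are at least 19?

5

Suppose at most 7 − j of them reach 19; then j values are ≤ 18 and the rest ≤ 22.
The total is then ≤ 18·j + 22·(7 − j) = 154 − 4j. For this to be ≥ 146 we need j ≤ 2, so at least 7 − 2 = 5 must reach 19.
Exactly 5 works: 5 values at 22 and 2 at 18 total 146.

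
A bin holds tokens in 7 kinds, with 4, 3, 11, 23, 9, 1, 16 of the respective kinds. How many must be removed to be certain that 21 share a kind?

65

In the worst case you take as many as possible of each kind without reaching 21: 4 + 3 + 11 + 20 + 9 + 1 + 16 = 64.
The next one must give 21 of some kind, so 64 + 1 = 65.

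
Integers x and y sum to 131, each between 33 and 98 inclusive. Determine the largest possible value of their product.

xy = x(131 − x) is maximized when x is as near 131/2 as the bounds allow.
Taking x = 65 and y = 66 (both in [33, 98]) gives xy = 4290.

4290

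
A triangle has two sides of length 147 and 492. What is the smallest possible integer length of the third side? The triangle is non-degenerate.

The third side must exceed |147 − 492| = 345.
The smallest integer above 345 is 346.

346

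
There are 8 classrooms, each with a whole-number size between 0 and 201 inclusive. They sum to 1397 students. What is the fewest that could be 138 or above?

Each value short of 138 is at most 137, costing at least 201 − 137 = 64 against the maximum total of 1608.
We can afford to lose at most 1608 − 1397 = 211, so at most ⌊211/64⌋ = 3 fall short, and at least 5 are ≥ 138.
Exactly 5 works: 5 values at 201 and 3 at 137 total 1416; lower one of the high values by 19 (still ≥ 138) to hit 1397.

5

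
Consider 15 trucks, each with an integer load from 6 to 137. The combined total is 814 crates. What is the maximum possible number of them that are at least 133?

5

With k values at 133 or above and the rest at least 6, the sum is at least 90 + 127k.
Since the sum is 814, we need 127k ≤ 724, i.e. k ≤ 5.
k = 5 is achieved by 5 values at 133 and 10 at 6, total 725; add 89 to one value (staying below 133) to reach 814.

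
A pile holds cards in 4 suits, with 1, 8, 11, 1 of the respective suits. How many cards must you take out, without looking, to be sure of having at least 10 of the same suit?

20

In the worst case you take as many as possible of each suit without reaching 10: 1 + 8 + 9 + 1 = 19.
The next one must give 10 of some suit, so 19 + 1 = 20.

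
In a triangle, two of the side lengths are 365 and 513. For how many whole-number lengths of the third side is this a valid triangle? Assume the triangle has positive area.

729

The triangle inequality gives |365 − 513| < c < 365 + 513, i.e. 148 < c < 878.
So c can be any integer from 149 to 877: 729 values.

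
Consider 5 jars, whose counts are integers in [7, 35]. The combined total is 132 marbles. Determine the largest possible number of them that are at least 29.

If k of the values are ≥ 29, the total is ≥ 29k + 7(5 − k).
Setting 29k + 7(5 − k) ≤ 132 gives 22k ≤ 97, so k ≤ 4.
k = 4 is achieved by 4 values at 29 and 1 at 7, total 123; add 9 to one value (staying below 29) to reach 132.

4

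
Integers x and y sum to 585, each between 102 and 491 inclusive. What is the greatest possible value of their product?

85556

With x + y fixed, xy peaks when the two are closest together.
Taking x = 292 and y = 293 (both in [102, 491]) gives xy = 85556.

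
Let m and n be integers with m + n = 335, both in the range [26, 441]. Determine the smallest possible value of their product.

mn = m(335 − m) is concave in m, so over [26, 309] it is minimized at an endpoint.
At the endpoint m = 26, n = 335 − 26 = 309, so mn = 26 × 309 = 8034.

8034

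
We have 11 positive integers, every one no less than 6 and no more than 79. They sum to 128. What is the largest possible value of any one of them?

68

Maximizing one value means minimizing the remaining 10.
The other 10 contribute at least 10 × 6 = 60, leaving at most 128 − 60 = 68.
Since 68 ≤ 79, this is achievable: one at 68 and 10 at 6.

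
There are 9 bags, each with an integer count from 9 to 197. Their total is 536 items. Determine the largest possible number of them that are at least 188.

2

If k of the values are ≥ 188, the total is ≥ 188k + 9(9 − k).
Setting 188k + 9(9 − k) ≤ 536 gives 179k ≤ 455, so k ≤ 2.
k = 2 is achieved by 2 values at 188 and 7 at 9, total 439; add 97 to one value (staying below 188) to reach 536.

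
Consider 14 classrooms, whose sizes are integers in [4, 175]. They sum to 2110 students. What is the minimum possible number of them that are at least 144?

If only k of them are at least 144, the other 14 − k are at most 143, so the total is at most k·175 + (14 − k)·143.
This must reach 2110, so k·175 + (14 − k)·143 ≥ 2110, giving k ≥ 4.
Exactly 4 works: 4 values at 175 and 10 at 143 total 2130; lower one of the high values by 20 (still ≥ 144) to hit 2110.

4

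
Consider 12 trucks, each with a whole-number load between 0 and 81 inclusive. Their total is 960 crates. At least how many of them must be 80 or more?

Suppose at most 12 − j of them reach 80; then j values are ≤ 79 and the rest ≤ 81.
The total is then ≤ 79·j + 81·(12 − j) = 972 − 2j. For this to be ≥ 960 we need j ≤ 6, so at least 12 − 6 = 6 must reach 80.
Exactly 6 works: 6 values at 81 and 6 at 79 total 960.

6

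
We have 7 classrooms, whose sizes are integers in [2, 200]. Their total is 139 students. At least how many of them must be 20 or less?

1

If only k of them are at most 20, the other 7 − k are at least 21, so the total is at least (7 − k)·21 + k·2.
This is ≤ 139, so (7 − k)·21 + 2k ≤ 139, which gives k ≥ 1.
Exactly 1 works: 1 value at 2 and 6 at 21 total 128; raise one of the low values by 11 (still ≤ 20) to hit 139.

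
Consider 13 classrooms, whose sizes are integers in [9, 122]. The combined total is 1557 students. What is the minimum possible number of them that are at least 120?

4

If only k of them are at least 120, the other 13 − k are at most 119, so the total is at most k·122 + (13 − k)·119.
This must reach 1557, so k·122 + (13 − k)·119 ≥ 1557, giving k ≥ 4.
Exactly 4 works: 4 values at 122 and 9 at 119 total 1559; lower one of the high values by 2 (still ≥ 120) to hit 1557.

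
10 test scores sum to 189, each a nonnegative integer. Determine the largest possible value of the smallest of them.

If every one of the 10 were at least 19, the total would be at least 10 × 19 = 190 > 189.
Taking 1 copy of 18 and 9 copies of 19 gives exactly 189, so 18 is attained.

18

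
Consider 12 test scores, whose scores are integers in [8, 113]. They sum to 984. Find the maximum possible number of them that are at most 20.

Suppose k of them are at most 20. Those contribute at most 20 each and the rest at most 113 each.
So the total is at most 20k + 113(12 − k) = 1356 − 93k. This must still be ≥ 984, so k ≤ 4.
k = 4 is achieved by 4 values at 20 and 8 at 113, total 984.

4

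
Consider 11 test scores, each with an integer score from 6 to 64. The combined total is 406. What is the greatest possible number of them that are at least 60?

6

Suppose k of them are at least 60. Those contribute at least 60 each and the other 11 − k at least 6 each.
So the total is at least 60k + 6(11 − k) = 66 + 54k. This must be ≤ 406, giving k ≤ 6.
k = 6 is achieved by 6 values at 60 and 5 at 6, total 390; add 16 to one value (staying below 60) to reach 406.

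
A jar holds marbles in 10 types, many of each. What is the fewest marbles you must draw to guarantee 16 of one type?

151

In the worst case you draw 15 of each of the 10 types: 10 × 15 = 150.
One more forces 16 of some type, so 150 + 1 = 151.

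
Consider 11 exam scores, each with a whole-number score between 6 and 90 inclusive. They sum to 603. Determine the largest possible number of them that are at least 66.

If k of the values are ≥ 66, the total is ≥ 66k + 6(11 − k).
Setting 66k + 6(11 − k) ≤ 603 gives 60k ≤ 537, so k ≤ 8.
k = 8 is achieved by 8 values at 66 and 3 at 6, total 546; add 57 to one value (staying below 66) to reach 603.

8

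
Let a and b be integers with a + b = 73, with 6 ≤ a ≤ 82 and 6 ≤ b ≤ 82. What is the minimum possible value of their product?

For a fixed sum, ab is smallest when a and b are as far apart as possible.
At the endpoint a = 6, b = 73 − 6 = 67, so ab = 6 × 67 = 402.

402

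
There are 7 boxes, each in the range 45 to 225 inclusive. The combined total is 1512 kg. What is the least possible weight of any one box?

162

To make one box as small as possible, make the other 6 as large as possible.
The other 6 contribute at most 6 × 225 = 1350, leaving at least 1512 − 1350 = 162.
Since 162 ≥ 45, this is achievable: one at 162 and 6 at 225.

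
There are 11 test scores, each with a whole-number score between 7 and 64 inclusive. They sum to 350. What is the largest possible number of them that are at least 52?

If k of the values are ≥ 52, the total is ≥ 52k + 7(11 − k).
Setting 52k + 7(11 − k) ≤ 350 gives 45k ≤ 273, so k ≤ 6.
k = 6 is achieved by 6 values at 52 and 5 at 7, total 347; add 3 to one value (staying below 52) to reach 350.

6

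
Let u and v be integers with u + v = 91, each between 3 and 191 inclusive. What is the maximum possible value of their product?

2070

With u + v fixed, uv peaks when the two are closest together.
Taking u = 45 and v = 46 (both in [3, 191]) gives uv = 2070.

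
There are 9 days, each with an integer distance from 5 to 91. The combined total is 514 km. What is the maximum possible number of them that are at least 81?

If k of the values are ≥ 81, the total is ≥ 81k + 5(9 − k).
Setting 81k + 5(9 − k) ≤ 514 gives 76k ≤ 469, so k ≤ 6.
k = 6 is achieved by 6 values at 81 and 3 at 5, total 501; add 13 to one value (staying below 81) to reach 514.

6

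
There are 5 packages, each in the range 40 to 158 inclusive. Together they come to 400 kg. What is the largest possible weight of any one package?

Maximizing one value means minimizing the remaining 4.
The other 4 contribute at least 4 × 40 = 160, leaving at most 400 − 160 = 240.
But each package is capped at 158, so the maximum is 158.
Achievable: one at 158 and the other 4 totalling 242, which fits since 4 × 40 ≤ 242 ≤ 4 × 158.

158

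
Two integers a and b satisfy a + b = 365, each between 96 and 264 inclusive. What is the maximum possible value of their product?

With a + b fixed, ab peaks when the two are closest together.
Taking a = 182 and b = 183 (both in [96, 264]) gives ab = 33306.

33306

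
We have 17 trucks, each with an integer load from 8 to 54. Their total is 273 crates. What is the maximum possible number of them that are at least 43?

If k of the values are ≥ 43, the total is ≥ 43k + 8(17 − k).
Setting 43k + 8(17 − k) ≤ 273 gives 35k ≤ 137, so k ≤ 3.
k = 3 is achieved by 3 values at 43 and 14 at 8, total 241; add 32 to one value (staying below 43) to reach 273.

3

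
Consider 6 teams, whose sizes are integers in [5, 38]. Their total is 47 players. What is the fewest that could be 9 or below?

Each value above 9 is at least 10, contributing at least 10 − 5 = 5 above the floor 5.
The sum exceeds the floor total 30 by 17, so at most ⌊17/5⌋ = 3 exceed 9, and at least 3 are ≤ 9.
Exactly 3 works: 3 values at 5 and 3 at 10 total 45; raise one of the low values by 2 (still ≤ 9) to hit 47.

3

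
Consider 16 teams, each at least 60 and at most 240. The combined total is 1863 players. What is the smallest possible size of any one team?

60

To make one team as small as possible, make the other 15 as large as possible.
The other 15 can take up 15 × 240 = 3600 ≥ 1863 − 60, so one team can sit at its floor of 60.
Achievable: one at 60 and the other 15 totalling 1803, which fits since 15 × 60 ≤ 1803 ≤ 15 × 240.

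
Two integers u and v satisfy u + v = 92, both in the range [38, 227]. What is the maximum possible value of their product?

2116

uv = u(92 − u) is maximized when u is as near 92/2 as the bounds allow.
Taking u = 46 and v = 46 (both in [38, 227]) gives uv = 2116.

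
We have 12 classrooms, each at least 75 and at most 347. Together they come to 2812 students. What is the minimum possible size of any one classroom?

To make one classroom as small as possible, make the other 11 as large as possible.
The other 11 can take up 11 × 347 = 3817 ≥ 2812 − 75, so one classroom can sit at its floor of 75.
Achievable: one at 75 and the other 11 totalling 2737, which fits since 11 × 75 ≤ 2737 ≤ 11 × 347.

75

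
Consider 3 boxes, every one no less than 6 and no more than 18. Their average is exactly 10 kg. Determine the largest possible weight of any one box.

To make one box as large as possible, make the other 2 as small as possible.
The total is 3 × 10 = 30.
The other 2 contribute at least 2 × 6 = 12, leaving at most 30 − 12 = 18.
Since 18 ≤ 18, this is achievable: one at 18 and 2 at 6.

18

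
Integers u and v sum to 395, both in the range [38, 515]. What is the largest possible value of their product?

uv = u(395 − u) is maximized when u is as near 395/2 as the bounds allow.
Taking u = 197 and v = 198 (both in [38, 515]) gives uv = 39006.

39006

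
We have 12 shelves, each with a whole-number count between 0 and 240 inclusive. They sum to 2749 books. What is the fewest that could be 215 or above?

Suppose at most 12 − j of them reach 215; then j values are ≤ 214 and the rest ≤ 240.
The total is then ≤ 214·j + 240·(12 − j) = 2880 − 26j. For this to be ≥ 2749 we need j ≤ 5, so at least 12 − 5 = 7 must reach 215.
Exactly 7 works: 7 values at 240 and 5 at 214 total 2750; lower one of the high values by 1 (still ≥ 215) to hit 2749.

7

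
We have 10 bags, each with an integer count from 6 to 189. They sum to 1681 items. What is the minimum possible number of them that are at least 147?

Each value short of 147 is at most 146, costing at least 189 − 146 = 43 against the maximum total of 1890.
We can afford to lose at most 1890 − 1681 = 209, so at most ⌊209/43⌋ = 4 fall short, and at least 6 are ≥ 147.
Exactly 6 works: 6 values at 189 and 4 at 146 total 1718; lower one of the high values by 37 (still ≥ 147) to hit 1681.

6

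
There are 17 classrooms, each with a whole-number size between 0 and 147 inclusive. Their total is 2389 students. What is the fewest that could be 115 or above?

14

If only k of them are at least 115, the other 17 − k are at most 114, so the total is at most k·147 + (17 − k)·114.
This must reach 2389, so k·147 + (17 − k)·114 ≥ 2389, giving k ≥ 14.
Exactly 14 works: 14 values at 147 and 3 at 114 total 2400; lower one of the high values by 11 (still ≥ 115) to hit 2389.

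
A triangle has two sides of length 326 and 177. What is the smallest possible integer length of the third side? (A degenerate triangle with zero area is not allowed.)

150

The third side must exceed |326 − 177| = 149.
The smallest integer above 149 is 150.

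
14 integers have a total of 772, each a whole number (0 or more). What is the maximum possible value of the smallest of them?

55

The 14 values sum to 772, so their minimum is at most ⌊772/14⌋ = 55.
Taking 12 copies of 55 and 2 copies of 56 gives exactly 772, so 55 is attained.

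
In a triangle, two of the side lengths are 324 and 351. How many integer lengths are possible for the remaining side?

The triangle inequality gives |324 − 351| < c < 324 + 351, i.e. 27 < c < 675.
So c can be any integer from 28 to 674: 647 values.

647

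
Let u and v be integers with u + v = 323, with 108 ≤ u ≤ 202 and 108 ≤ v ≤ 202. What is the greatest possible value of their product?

26082

With u + v fixed, uv peaks when the two are closest together.
Taking u = 161 and v = 162 (both in [108, 202]) gives uv = 26082.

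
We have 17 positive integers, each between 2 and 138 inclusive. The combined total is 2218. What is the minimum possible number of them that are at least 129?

5

Each value short of 129 is at most 128, costing at least 138 − 128 = 10 against the maximum total of 2346.
We can afford to lose at most 2346 − 2218 = 128, so at most ⌊128/10⌋ = 12 fall short, and at least 5 are ≥ 129.
Exactly 5 works: 5 values at 138 and 12 at 128 total 2226; lower one of the high values by 8 (still ≥ 129) to hit 2218.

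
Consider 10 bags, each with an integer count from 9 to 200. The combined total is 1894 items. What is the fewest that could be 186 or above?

3

Suppose at most 10 − j of them reach 186; then j values are ≤ 185 and the rest ≤ 200.
The total is then ≤ 185·j + 200·(10 − j) = 2000 − 15j. For this to be ≥ 1894 we need j ≤ 7, so at least 10 − 7 = 3 must reach 186.
Exactly 3 works: 3 values at 200 and 7 at 185 total 1895; lower one of the high values by 1 (still ≥ 186) to hit 1894.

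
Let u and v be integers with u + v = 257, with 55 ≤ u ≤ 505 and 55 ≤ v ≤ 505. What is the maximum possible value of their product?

For a fixed sum, the product uv is largest when u and v are as close as possible.
Taking u = 128 and v = 129 (both in [55, 505]) gives uv = 16512.

16512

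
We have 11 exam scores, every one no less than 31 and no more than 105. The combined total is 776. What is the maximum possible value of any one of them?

To make one score as large as possible, make the other 10 as small as possible.
The other 10 contribute at least 10 × 31 = 310, leaving at most 776 − 310 = 466.
But each score is capped at 105, so the maximum is 105.
Achievable: one at 105 and the other 10 totalling 671, which fits since 10 × 31 ≤ 671 ≤ 10 × 105.

105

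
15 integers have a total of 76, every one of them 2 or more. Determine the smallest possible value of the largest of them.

6

If every one of the 15 were at most 5, the total would be at most 15 × 5 = 75 < 76.
Equality holds with 1 value of 6 and 14 values of 5.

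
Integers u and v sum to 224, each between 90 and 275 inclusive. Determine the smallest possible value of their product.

12060

uv = u(224 − u) is concave in u, so over [90, 134] it is minimized at an endpoint.
The extreme feasible split is u = 90, v = 134, giving uv = 12060.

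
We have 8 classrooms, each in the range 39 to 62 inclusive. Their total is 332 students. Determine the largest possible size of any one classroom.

59

To make one classroom as large as possible, make the other 7 as small as possible.
The other 7 contribute at least 7 × 39 = 273, leaving at most 332 − 273 = 59.
Since 59 ≤ 62, this is achievable: one at 59 and 7 at 39.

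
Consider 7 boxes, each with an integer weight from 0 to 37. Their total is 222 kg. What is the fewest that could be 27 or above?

Each value short of 27 is at most 26, costing at least 37 − 26 = 11 against the maximum total of 259.
We can afford to lose at most 259 − 222 = 37, so at most ⌊37/11⌋ = 3 fall short, and at least 4 are ≥ 27.
Exactly 4 works: 4 values at 37 and 3 at 26 total 226; lower one of the high values by 4 (still ≥ 27) to hit 222.

4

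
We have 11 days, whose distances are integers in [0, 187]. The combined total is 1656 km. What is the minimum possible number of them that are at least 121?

If only k of them are at least 121, the other 11 − k are at most 120, so the total is at most k·187 + (11 − k)·120.
This must reach 1656, so k·187 + (11 − k)·120 ≥ 1656, giving k ≥ 6.
Exactly 6 works: 6 values at 187 and 5 at 120 total 1722; lower one of the high values by 66 (still ≥ 121) to hit 1656.

6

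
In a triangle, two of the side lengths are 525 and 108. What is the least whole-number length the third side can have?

The third side must exceed |525 − 108| = 417.
The smallest integer above 417 is 418.

418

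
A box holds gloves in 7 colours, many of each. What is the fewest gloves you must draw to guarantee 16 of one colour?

In the worst case you draw 15 of each of the 7 colours: 7 × 15 = 105.
One more forces 16 of some colour, so 105 + 1 = 106.

106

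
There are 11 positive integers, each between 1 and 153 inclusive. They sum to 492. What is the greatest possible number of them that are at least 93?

5

If k of the values are ≥ 93, the total is ≥ 93k + 1(11 − k).
Setting 93k + 1(11 − k) ≤ 492 gives 92k ≤ 481, so k ≤ 5.
k = 5 is achieved by 5 values at 93 and 6 at 1, total 471; add 21 to one value (staying below 93) to reach 492.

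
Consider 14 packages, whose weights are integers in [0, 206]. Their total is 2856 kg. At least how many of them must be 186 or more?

If only k of them are at least 186, the other 14 − k are at most 185, so the total is at most k·206 + (14 − k)·185.
This must reach 2856, so k·206 + (14 − k)·185 ≥ 2856, giving k ≥ 13.
Exactly 13 works: 13 values at 206 and 1 at 185 total 2863; lower one of the high values by 7 (still ≥ 186) to hit 2856.

13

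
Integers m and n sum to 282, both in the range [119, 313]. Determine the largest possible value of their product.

mn = m(282 − m) is maximized when m is as near 282/2 as the bounds allow.
Taking m = 141 and n = 141 (both in [119, 313]) gives mn = 19881.

19881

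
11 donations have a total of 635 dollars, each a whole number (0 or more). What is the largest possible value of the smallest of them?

57

The 11 values sum to 635, so their minimum is at most ⌊635/11⌋ = 57.
Equality holds with 3 values of 57 and 8 values of 58.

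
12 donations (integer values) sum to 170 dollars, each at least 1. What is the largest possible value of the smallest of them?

14

The average is 170/12 < 15, so some value is ≤ 14.
Achievable: 10 of them at 14 and 2 at 15 total 170.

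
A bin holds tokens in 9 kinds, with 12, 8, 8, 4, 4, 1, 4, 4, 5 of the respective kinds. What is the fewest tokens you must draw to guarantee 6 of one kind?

In the worst case you take as many as possible of each kind without reaching 6: 5 + 5 + 5 + 4 + 4 + 1 + 4 + 4 + 5 = 37.
The next one must give 6 of some kind, so 37 + 1 = 38.

38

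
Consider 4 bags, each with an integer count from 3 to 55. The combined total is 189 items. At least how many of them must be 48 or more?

If only k of them are at least 48, the other 4 − k are at most 47, so the total is at most k·55 + (4 − k)·47.
This must reach 189, so k·55 + (4 − k)·47 ≥ 189, giving k ≥ 1.
Exactly 1 works: 1 value at 55 and 3 at 47 total 196; lower one of the high values by 7 (still ≥ 48) to hit 189.

1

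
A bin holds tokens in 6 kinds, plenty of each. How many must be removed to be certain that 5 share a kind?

25

In the worst case you draw 4 of each of the 6 kinds: 6 × 4 = 24.
One more forces 5 of some kind, so 24 + 1 = 25.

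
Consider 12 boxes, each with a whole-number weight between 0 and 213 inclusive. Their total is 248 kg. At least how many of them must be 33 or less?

If only k of them are at most 33, the other 12 − k are at least 34, so the total is at least (12 − k)·34 + k·0.
This is ≤ 248, so (12 − k)·34 + 0k ≤ 248, which gives k ≥ 5.
Exactly 5 works: 5 values at 0 and 7 at 34 total 238; raise one of the low values by 10 (still ≤ 33) to hit 248.

5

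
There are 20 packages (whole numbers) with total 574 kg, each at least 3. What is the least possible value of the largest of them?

29

The average is 574/20 > 28, so not all 20 can be 28 or less; the largest is ≥ 29.
Achievable: 14 of them at 29 and 6 at 28 total 574.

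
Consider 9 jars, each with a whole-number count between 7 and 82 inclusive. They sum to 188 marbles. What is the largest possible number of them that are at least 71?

With k values at 71 or above and the rest at least 7, the sum is at least 63 + 64k.
Since the sum is 188, we need 64k ≤ 125, i.e. k ≤ 1.
k = 1 is achieved by 1 value at 71 and 8 at 7, total 127; add 61 to one value (staying below 71) to reach 188.

1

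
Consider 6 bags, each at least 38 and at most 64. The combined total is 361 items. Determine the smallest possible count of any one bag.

41

Minimizing one value means maximizing the remaining 5.
The other 5 contribute at most 5 × 64 = 320, leaving at least 361 − 320 = 41.
Since 41 ≥ 38, this is achievable: one at 41 and 5 at 64.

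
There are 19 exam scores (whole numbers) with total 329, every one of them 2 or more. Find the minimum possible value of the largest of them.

Some value must be at least ⌈329/19⌉ = 18, since 19 × 17 = 323 < 329.
Achievable: 6 of them at 18 and 13 at 17 total 329.

18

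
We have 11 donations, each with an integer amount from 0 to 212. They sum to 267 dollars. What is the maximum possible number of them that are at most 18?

10

Each value at 18 or below falls at least 212 − 18 = 194 short of the ceiling 212.
The ceiling total is 11 × 212 = 2332, and we need 267, so at most ⌊(2332 − 267)/194⌋ = 10 can be that low.
k = 10 is achieved by 10 values at 18 and 1 at 212, total 392; lower one of the 212's by 125 (still > 18) to reach 267.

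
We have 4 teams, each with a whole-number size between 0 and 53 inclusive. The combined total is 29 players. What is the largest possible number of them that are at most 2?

Suppose k of them are at most 2. Those contribute at most 2 each and the rest at most 53 each.
So the total is at most 2k + 53(4 − k) = 212 − 51k. This must still be ≥ 29, so k ≤ 3.
k = 3 is achieved by 3 values at 2 and 1 at 53, total 59; lower one of the 53's by 30 (still > 2) to reach 29.

3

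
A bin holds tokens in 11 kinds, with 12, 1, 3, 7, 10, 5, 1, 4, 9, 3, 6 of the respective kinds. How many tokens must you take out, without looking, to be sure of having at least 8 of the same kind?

52

In the worst case you take as many as possible of each kind without reaching 8: 7 + 1 + 3 + 7 + 7 + 5 + 1 + 4 + 7 + 3 + 6 = 51.
The next one must give 8 of some kind, so 51 + 1 = 52.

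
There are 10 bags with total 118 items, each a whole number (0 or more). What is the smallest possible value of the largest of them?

12

The average is 118/10 > 11, so not all 10 can be 11 or less; the largest is ≥ 12.
Taking 2 copies of 11 and 8 copies of 12 gives exactly 118, so 12 is attained.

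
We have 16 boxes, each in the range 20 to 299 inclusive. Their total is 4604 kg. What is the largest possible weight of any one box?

299

To make one box as large as possible, make the other 15 as small as possible.
The other 15 contribute at least 15 × 20 = 300, leaving at most 4604 − 300 = 4304.
But each box is capped at 299, so the maximum is 299.
Achievable: one at 299 and the other 15 totalling 4305, which fits since 15 × 20 ≤ 4305 ≤ 15 × 299.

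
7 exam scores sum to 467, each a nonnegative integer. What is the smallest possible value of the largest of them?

67

Some value must be at least ⌈467/7⌉ = 67, since 7 × 66 = 462 < 467.
Equality holds with 5 values of 67 and 2 values of 66.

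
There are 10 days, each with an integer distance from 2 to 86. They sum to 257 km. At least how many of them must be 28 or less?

2

Let j be the number exceeding 28. Then the total is ≥ 29·j + 2·(10 − j) = 20 + 27j.
So 27j ≤ 237 and j ≤ 8; hence at least 10 − 8 = 2 are ≤ 28.
Exactly 2 works: 2 values at 2 and 8 at 29 total 236; raise one of the low values by 21 (still ≤ 28) to hit 257.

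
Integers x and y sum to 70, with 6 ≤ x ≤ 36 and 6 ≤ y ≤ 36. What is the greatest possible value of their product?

1225

For a fixed sum, the product xy is largest when x and y are as close as possible.
Taking x = 35 and y = 35 (both in [6, 36]) gives xy = 1225.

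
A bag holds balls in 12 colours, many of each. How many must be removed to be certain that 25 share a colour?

289

In the worst case you draw 24 of each of the 12 colours: 12 × 24 = 288.
One more forces 25 of some colour, so 288 + 1 = 289.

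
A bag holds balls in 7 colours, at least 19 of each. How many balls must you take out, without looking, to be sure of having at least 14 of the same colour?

You could draw 13 of every colour without reaching 14 of any — 91 in all.
One more forces 14 of some colour, so 91 + 1 = 92.

92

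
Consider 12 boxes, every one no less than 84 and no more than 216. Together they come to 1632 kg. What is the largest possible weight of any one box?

To make one box as large as possible, make the other 11 as small as possible.
The other 11 contribute at least 11 × 84 = 924, leaving at most 1632 − 924 = 708.
But each box is capped at 216, so the maximum is 216.
Achievable: one at 216 and the other 11 totalling 1416, which fits since 11 × 84 ≤ 1416 ≤ 11 × 216.

216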